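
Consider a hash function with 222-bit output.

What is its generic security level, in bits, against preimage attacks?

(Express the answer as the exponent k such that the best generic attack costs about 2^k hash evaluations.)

Step 1: The hash has a 222-bit output.
Step 2: Preimage resistance means: given a digest h(x), it should be infeasible to find any input that hashes to it.
With a 222-bit output there are 2^222 possible digests, so a generic brute-force preimage search costs about 2^222 evaluations.
Step 3: Security level = 222 bits.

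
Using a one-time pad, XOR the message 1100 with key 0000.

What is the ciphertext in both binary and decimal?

Step 1: Write out the XOR operation bit by bit:
  Message: 1100
  Key:     0000
  XOR:     1100
Step 2: Convert to decimal: 1100 = 12.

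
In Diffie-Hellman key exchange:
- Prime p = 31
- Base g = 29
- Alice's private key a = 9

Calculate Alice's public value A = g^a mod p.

Step 1: A = g^a mod p = 29^9 mod 31.
  29^1 mod 31 = 29
  29^2 mod 31 = (29 * 29) mod 31 = 4
  29^3 mod 31 = (4 * 29) mod 31 = 23
  29^4 mod 31 = (23 * 29) mod 31 = 16
  29^5 mod 31 = (16 * 29) mod 31 = 30
  29^6 mod 31 = (30 * 29) mod 31 = 2
  29^7 mod 31 = (2 * 29) mod 31 = 27
  29^8 mod 31 = (27 * 29) mod 31 = 8
  29^9 mod 31 = (8 * 29) mod 31 = 15
Result: A = 15.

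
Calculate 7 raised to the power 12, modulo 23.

Step 1: Compute 7^12 mod 23 step by step, reducing modulo 23 at each step.
  7^1 mod 23 = 7
  7^2 mod 23 = (7 * 7) mod 23 = 3
  7^3 mod 23 = (3 * 7) mod 23 = 21
  7^4 mod 23 = (21 * 7) mod 23 = 9
  7^5 mod 23 = (9 * 7) mod 23 = 17
  7^6 mod 23 = (17 * 7) mod 23 = 4
  7^7 mod 23 = (4 * 7) mod 23 = 5
  7^8 mod 23 = (5 * 7) mod 23 = 12
  7^9 mod 23 = (12 * 7) mod 23 = 15
  7^10 mod 23 = (15 * 7) mod 23 = 13
  7^11 mod 23 = (13 * 7) mod 23 = 22
  7^12 mod 23 = (22 * 7) mod 23 = 16
Step 2: Result = 16.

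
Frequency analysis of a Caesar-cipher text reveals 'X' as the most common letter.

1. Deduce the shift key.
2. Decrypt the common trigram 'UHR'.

Step 1: In English, 'E' is the most frequent letter (12.7%).
Step 2: The most frequent ciphertext letter is 'X' (position 23).
Step 3: Shift = (23 - 4) mod 26 = 19.
Step 4: Decrypt 'UHR' by shifting back 19:
  U -> B
  H -> O
  R -> Y
Step 5: 'UHR' decrypts to 'BOY'.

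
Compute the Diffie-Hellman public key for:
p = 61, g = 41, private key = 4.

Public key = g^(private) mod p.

Step 1: A = g^a mod p = 41^4 mod 61.
  41^1 mod 61 = 41
  41^2 mod 61 = (41 * 41) mod 61 = 34
  41^3 mod 61 = (34 * 41) mod 61 = 52
  41^4 mod 61 = (52 * 41) mod 61 = 58
Result: A = 58.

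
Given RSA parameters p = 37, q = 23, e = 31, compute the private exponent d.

Step 1: n = 37 * 23 = 851.
Step 2: phi(n) = 36 * 22 = 792.
Step 3: Find d such that 31 * d = 1 (mod 792).
Step 4: d = 31^(-1) mod 792 = 511.
Verification: 31 * 511 = 15841 = 20 * 792 + 1.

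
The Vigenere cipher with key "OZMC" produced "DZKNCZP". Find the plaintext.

Step 1: Extend key: OZMCOZM
Step 2: Decrypt each letter (c - k) mod 26:
  D(3) - O(14) = (3-14) mod 26 = 15 = P
  Z(25) - Z(25) = (25-25) mod 26 = 0 = A
  K(10) - M(12) = (10-12) mod 26 = 24 = Y
  N(13) - C(2) = (13-2) mod 26 = 11 = L
  C(2) - O(14) = (2-14) mod 26 = 14 = O
  Z(25) - Z(25) = (25-25) mod 26 = 0 = A
  P(15) - M(12) = (15-12) mod 26 = 3 = D
Plaintext: PAYLOAD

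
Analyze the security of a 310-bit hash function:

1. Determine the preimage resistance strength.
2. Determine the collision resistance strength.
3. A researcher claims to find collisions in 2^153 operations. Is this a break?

Step 1: Preimage resistance requires brute-force of 2^310 operations.
Step 2: Collision resistance (birthday bound) = 2^(310/2) = 2^155.
Step 3: The claimed attack costs 2^153 operations.
Step 4: Since 2^153 < 2^155, the claimed attack beats the generic birthday bound, so collision resistance is broken.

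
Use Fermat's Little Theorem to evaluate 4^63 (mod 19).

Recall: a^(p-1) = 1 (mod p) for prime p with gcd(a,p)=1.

Step 1: Since 19 is prime, by Fermat's Little Theorem: 4^18 = 1 (mod 19).
Step 2: Reduce exponent: 63 mod 18 = 9.
Step 3: So 4^63 = 4^9 (mod 19).
Step 4: 4^9 mod 19 = 1.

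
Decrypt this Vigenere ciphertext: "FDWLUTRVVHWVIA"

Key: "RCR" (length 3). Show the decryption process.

Step 1: Key 'RCR' has length 3. Extended key: RCRRCRRCRRCRRC
Step 2: Decrypt each position:
  F(5) - R(17) = 14 = O
  D(3) - C(2) = 1 = B
  W(22) - R(17) = 5 = F
  L(11) - R(17) = 20 = U
  U(20) - C(2) = 18 = S
  T(19) - R(17) = 2 = C
  R(17) - R(17) = 0 = A
  V(21) - C(2) = 19 = T
  V(21) - R(17) = 4 = E
  H(7) - R(17) = 16 = Q
  W(22) - C(2) = 20 = U
  V(21) - R(17) = 4 = E
  I(8) - R(17) = 17 = R
  A(0) - C(2) = 24 = Y
Plaintext: OBFUSCATEQUERY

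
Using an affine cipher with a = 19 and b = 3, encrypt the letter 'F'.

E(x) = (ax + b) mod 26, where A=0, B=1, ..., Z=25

Step 1: Convert 'F' to number: x = 5.
Step 2: E(5) = (19 * 5 + 3) mod 26 = 98 mod 26 = 20.
Step 3: Convert 20 back to letter: U.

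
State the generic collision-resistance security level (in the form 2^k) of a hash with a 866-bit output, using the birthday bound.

Step 1: The birthday paradox gives collision probability ~50% after sqrt(2^n) = 2^(n/2) hashes.
Step 2: For 866-bit output: 2^(866/2) = 2^433.
Step 3: Approximately 2^433 hash computations needed.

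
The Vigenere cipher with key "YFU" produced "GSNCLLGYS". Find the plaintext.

Step 1: Extend key: YFUYFUYFU
Step 2: Decrypt each letter (c - k) mod 26:
  G(6) - Y(24) = (6-24) mod 26 = 8 = I
  S(18) - F(5) = (18-5) mod 26 = 13 = N
  N(13) - U(20) = (13-20) mod 26 = 19 = T
  C(2) - Y(24) = (2-24) mod 26 = 4 = E
  L(11) - F(5) = (11-5) mod 26 = 6 = G
  L(11) - U(20) = (11-20) mod 26 = 17 = R
  G(6) - Y(24) = (6-24) mod 26 = 8 = I
  Y(24) - F(5) = (24-5) mod 26 = 19 = T
  S(18) - U(20) = (18-20) mod 26 = 24 = Y
Plaintext: INTEGRITY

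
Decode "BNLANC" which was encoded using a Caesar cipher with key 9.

Step 1: Reverse the shift by subtracting 9 from each letter position.
  B (position 1) -> position (1-9) mod 26 = 18 -> S
  N (position 13) -> position (13-9) mod 26 = 4 -> E
  L (position 11) -> position (11-9) mod 26 = 2 -> C
  A (position 0) -> position (0-9) mod 26 = 17 -> R
  N (position 13) -> position (13-9) mod 26 = 4 -> E
  C (position 2) -> position (2-9) mod 26 = 19 -> T
Decrypted message: SECRET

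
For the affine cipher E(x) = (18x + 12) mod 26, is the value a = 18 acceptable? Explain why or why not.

Step 1: Compute gcd(18, 26).
Step 2: gcd(18, 26) = 2.
Since gcd = 2 != 1, 18 shares a common factor with 26, so it cannot be used.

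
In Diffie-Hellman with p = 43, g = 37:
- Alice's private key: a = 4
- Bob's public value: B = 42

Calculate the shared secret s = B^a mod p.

Step 1: s = B^a mod p = 42^4 mod 43.
  42^1 mod 43 = 42
  42^2 mod 43 = (42 * 42) mod 43 = 1
  42^3 mod 43 = (1 * 42) mod 43 = 42
  42^4 mod 43 = (42 * 42) mod 43 = 1
Result: shared secret = 1.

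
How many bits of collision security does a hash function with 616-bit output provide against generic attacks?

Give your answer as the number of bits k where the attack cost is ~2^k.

Step 1: The hash has a 616-bit output.
Step 2: Collision resistance means it should be infeasible to find any x != y with h(x) = h(y).
By the birthday bound, a generic collision search succeeds after about sqrt(2^616) = 2^(616/2) = 2^308 evaluations.
Step 3: Security level = 308 bits.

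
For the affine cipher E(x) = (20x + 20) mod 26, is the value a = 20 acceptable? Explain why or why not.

Step 1: Compute gcd(20, 26).
Step 2: gcd(20, 26) = 2.
Since gcd = 2 != 1, 20 shares a common factor with 26, so it cannot be used.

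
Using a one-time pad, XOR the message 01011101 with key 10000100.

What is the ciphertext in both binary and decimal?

Step 1: Write out the XOR operation bit by bit:
  Message: 01011101
  Key:     10000100
  XOR:     11011001
Step 2: Convert to decimal: 11011001 = 217.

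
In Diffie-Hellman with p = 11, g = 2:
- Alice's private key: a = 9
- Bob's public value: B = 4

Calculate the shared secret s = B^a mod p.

Step 1: s = B^a mod p = 4^9 mod 11.
  4^1 mod 11 = 4
  4^2 mod 11 = (4 * 4) mod 11 = 5
  4^3 mod 11 = (5 * 4) mod 11 = 9
  4^4 mod 11 = (9 * 4) mod 11 = 3
  4^5 mod 11 = (3 * 4) mod 11 = 1
  4^6 mod 11 = (1 * 4) mod 11 = 4
  4^7 mod 11 = (4 * 4) mod 11 = 5
  4^8 mod 11 = (5 * 4) mod 11 = 9
  4^9 mod 11 = (9 * 4) mod 11 = 3
Result: shared secret = 3.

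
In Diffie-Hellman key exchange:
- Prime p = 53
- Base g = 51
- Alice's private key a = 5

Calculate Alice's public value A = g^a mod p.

Step 1: A = g^a mod p = 51^5 mod 53.
  51^1 mod 53 = 51
  51^2 mod 53 = (51 * 51) mod 53 = 4
  51^3 mod 53 = (4 * 51) mod 53 = 45
  51^4 mod 53 = (45 * 51) mod 53 = 16
  51^5 mod 53 = (16 * 51) mod 53 = 21
Result: A = 21.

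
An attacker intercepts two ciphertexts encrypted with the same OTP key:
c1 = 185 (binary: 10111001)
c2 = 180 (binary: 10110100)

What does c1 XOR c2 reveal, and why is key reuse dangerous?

Step 1: c1 XOR c2 = (m1 XOR k) XOR (m2 XOR k).
Step 2: By XOR associativity/commutativity: = m1 XOR m2 XOR k XOR k = m1 XOR m2.
Step 3: 10111001 XOR 10110100 = 00001101 = 13.
Step 4: The key cancels out! An attacker learns m1 XOR m2 = 13, revealing the relationship between plaintexts.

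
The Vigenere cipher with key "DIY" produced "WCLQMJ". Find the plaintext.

Step 1: Extend key: DIYDIY
Step 2: Decrypt each letter (c - k) mod 26:
  W(22) - D(3) = (22-3) mod 26 = 19 = T
  C(2) - I(8) = (2-8) mod 26 = 20 = U
  L(11) - Y(24) = (11-24) mod 26 = 13 = N
  Q(16) - D(3) = (16-3) mod 26 = 13 = N
  M(12) - I(8) = (12-8) mod 26 = 4 = E
  J(9) - Y(24) = (9-24) mod 26 = 11 = L
Plaintext: TUNNEL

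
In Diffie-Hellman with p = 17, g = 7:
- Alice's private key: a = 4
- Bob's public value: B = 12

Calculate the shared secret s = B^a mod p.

Step 1: s = B^a mod p = 12^4 mod 17.
  12^1 mod 17 = 12
  12^2 mod 17 = (12 * 12) mod 17 = 8
  12^3 mod 17 = (8 * 12) mod 17 = 11
  12^4 mod 17 = (11 * 12) mod 17 = 13
Result: shared secret = 13.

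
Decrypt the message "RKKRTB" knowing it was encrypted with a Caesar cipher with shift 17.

Step 1: Reverse the shift by subtracting 17 from each letter position.
  R (position 17) -> position (17-17) mod 26 = 0 -> A
  K (position 10) -> position (10-17) mod 26 = 19 -> T
  K (position 10) -> position (10-17) mod 26 = 19 -> T
  R (position 17) -> position (17-17) mod 26 = 0 -> A
  T (position 19) -> position (19-17) mod 26 = 2 -> C
  B (position 1) -> position (1-17) mod 26 = 10 -> K
Decrypted message: ATTACK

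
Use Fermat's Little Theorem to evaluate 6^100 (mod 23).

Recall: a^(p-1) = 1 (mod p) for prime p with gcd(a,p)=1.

Step 1: Since 23 is prime, by Fermat's Little Theorem: 6^22 = 1 (mod 23).
Step 2: Reduce exponent: 100 mod 22 = 12.
Step 3: So 6^100 = 6^12 (mod 23).
Step 4: 6^12 mod 23 = 6.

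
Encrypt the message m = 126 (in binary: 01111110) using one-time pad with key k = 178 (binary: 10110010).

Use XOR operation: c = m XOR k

Step 1: Write out the XOR operation bit by bit:
  Message: 01111110
  Key:     10110010
  XOR:     11001100
Step 2: Convert to decimal: 11001100 = 204.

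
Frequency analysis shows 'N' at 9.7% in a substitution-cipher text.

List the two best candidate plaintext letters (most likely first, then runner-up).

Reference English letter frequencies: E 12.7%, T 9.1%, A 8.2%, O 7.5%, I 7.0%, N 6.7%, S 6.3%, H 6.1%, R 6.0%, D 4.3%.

Step 1: Observed frequency of 'N' is 9.7%.
Step 2: Compute distances to each reference frequency and sort:
  T (9.1%): difference = 0.6% <-- BEST
  A (8.2%): difference = 1.5% <-- RUNNER-UP
  O (7.5%): difference = 2.2%
  I (7.0%): difference = 2.7%
  N (6.7%): difference = 3.0%
Step 3: Most likely is 'T' (9.1%, diff 0.6%); second most likely is 'A' (8.2%, diff 1.5%).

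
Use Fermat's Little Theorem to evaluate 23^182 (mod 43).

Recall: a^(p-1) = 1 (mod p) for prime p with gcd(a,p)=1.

Step 1: Since 43 is prime, by Fermat's Little Theorem: 23^42 = 1 (mod 43).
Step 2: Reduce exponent: 182 mod 42 = 14.
Step 3: So 23^182 = 23^14 (mod 43).
Step 4: 23^14 mod 43 = 36.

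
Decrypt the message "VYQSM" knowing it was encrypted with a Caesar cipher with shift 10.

Step 1: Reverse the shift by subtracting 10 from each letter position.
  V (position 21) -> position (21-10) mod 26 = 11 -> L
  Y (position 24) -> position (24-10) mod 26 = 14 -> O
  Q (position 16) -> position (16-10) mod 26 = 6 -> G
  S (position 18) -> position (18-10) mod 26 = 8 -> I
  M (position 12) -> position (12-10) mod 26 = 2 -> C
Decrypted message: LOGIC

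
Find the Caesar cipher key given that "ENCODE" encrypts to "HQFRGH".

Step 1: Compare first letters: E (position 4) -> H (position 7).
Step 2: Shift = (7 - 4) mod 26 = 3.
The shift value is 3.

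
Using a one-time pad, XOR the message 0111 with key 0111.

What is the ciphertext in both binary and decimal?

Step 1: Write out the XOR operation bit by bit:
  Message: 0111
  Key:     0111
  XOR:     0000
Step 2: Convert to decimal: 0000 = 0.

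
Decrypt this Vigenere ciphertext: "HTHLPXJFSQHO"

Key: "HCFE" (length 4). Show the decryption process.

Step 1: Key 'HCFE' has length 4. Extended key: HCFEHCFEHCFE
Step 2: Decrypt each position:
  H(7) - H(7) = 0 = A
  T(19) - C(2) = 17 = R
  H(7) - F(5) = 2 = C
  L(11) - E(4) = 7 = H
  P(15) - H(7) = 8 = I
  X(23) - C(2) = 21 = V
  J(9) - F(5) = 4 = E
  F(5) - E(4) = 1 = B
  S(18) - H(7) = 11 = L
  Q(16) - C(2) = 14 = O
  H(7) - F(5) = 2 = C
  O(14) - E(4) = 10 = K
Plaintext: ARCHIVEBLOCK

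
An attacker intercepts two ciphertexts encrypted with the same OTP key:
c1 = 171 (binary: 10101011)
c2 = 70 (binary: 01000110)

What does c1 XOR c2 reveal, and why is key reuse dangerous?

Step 1: c1 XOR c2 = (m1 XOR k) XOR (m2 XOR k).
Step 2: By XOR associativity/commutativity: = m1 XOR m2 XOR k XOR k = m1 XOR m2.
Step 3: 10101011 XOR 01000110 = 11101101 = 237.
Step 4: The key cancels out! An attacker learns m1 XOR m2 = 237, revealing the relationship between plaintexts.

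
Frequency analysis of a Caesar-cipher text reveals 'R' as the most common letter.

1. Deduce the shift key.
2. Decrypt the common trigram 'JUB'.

Step 1: In English, 'E' is the most frequent letter (12.7%).
Step 2: The most frequent ciphertext letter is 'R' (position 17).
Step 3: Shift = (17 - 4) mod 26 = 13.
Step 4: Decrypt 'JUB' by shifting back 13:
  J -> W
  U -> H
  B -> O
Step 5: 'JUB' decrypts to 'WHO'.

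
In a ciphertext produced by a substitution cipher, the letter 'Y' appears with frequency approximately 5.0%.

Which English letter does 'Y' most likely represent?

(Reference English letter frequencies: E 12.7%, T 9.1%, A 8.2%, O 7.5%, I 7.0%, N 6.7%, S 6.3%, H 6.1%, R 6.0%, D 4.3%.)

Step 1: The observed frequency is 5.0%.
Step 2: Compare with English frequencies:
  E: 12.7% (difference: 7.7%)
  T: 9.1% (difference: 4.1%)
  A: 8.2% (difference: 3.2%)
  O: 7.5% (difference: 2.5%)
  I: 7.0% (difference: 2.0%)
  N: 6.7% (difference: 1.7%)
  S: 6.3% (difference: 1.3%)
  H: 6.1% (difference: 1.1%)
  R: 6.0% (difference: 1.0%)
  D: 4.3% (difference: 0.7%) <-- closest
Step 3: 'Y' most likely represents 'D' (frequency 4.3%).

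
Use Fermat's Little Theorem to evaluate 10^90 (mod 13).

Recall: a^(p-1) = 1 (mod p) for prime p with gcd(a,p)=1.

Step 1: Since 13 is prime, by Fermat's Little Theorem: 10^12 = 1 (mod 13).
Step 2: Reduce exponent: 90 mod 12 = 6.
Step 3: So 10^90 = 10^6 (mod 13).
Step 4: 10^6 mod 13 = 1.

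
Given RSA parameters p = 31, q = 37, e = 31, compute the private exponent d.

Step 1: n = 31 * 37 = 1147.
Step 2: phi(n) = 30 * 36 = 1080.
Step 3: Find d such that 31 * d = 1 (mod 1080).
Step 4: d = 31^(-1) mod 1080 = 871.
Verification: 31 * 871 = 27001 = 25 * 1080 + 1.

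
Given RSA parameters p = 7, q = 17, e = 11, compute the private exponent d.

Step 1: n = 7 * 17 = 119.
Step 2: phi(n) = 6 * 16 = 96.
Step 3: Find d such that 11 * d = 1 (mod 96).
Step 4: d = 11^(-1) mod 96 = 35.
Verification: 11 * 35 = 385 = 4 * 96 + 1.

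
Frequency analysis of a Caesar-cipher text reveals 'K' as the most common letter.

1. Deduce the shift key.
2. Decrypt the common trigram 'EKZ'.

Step 1: In English, 'E' is the most frequent letter (12.7%).
Step 2: The most frequent ciphertext letter is 'K' (position 10).
Step 3: Shift = (10 - 4) mod 26 = 6.
Step 4: Decrypt 'EKZ' by shifting back 6:
  E -> Y
  K -> E
  Z -> T
Step 5: 'EKZ' decrypts to 'YET'.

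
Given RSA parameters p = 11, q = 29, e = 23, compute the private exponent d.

Step 1: n = 11 * 29 = 319.
Step 2: phi(n) = 10 * 28 = 280.
Step 3: Find d such that 23 * d = 1 (mod 280).
Step 4: d = 23^(-1) mod 280 = 207.
Verification: 23 * 207 = 4761 = 17 * 280 + 1.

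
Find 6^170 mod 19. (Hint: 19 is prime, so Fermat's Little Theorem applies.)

Step 1: Since 19 is prime, by Fermat's Little Theorem: 6^18 = 1 (mod 19).
Step 2: Reduce exponent: 170 mod 18 = 8.
Step 3: So 6^170 = 6^8 (mod 19).
Step 4: 6^8 mod 19 = 16.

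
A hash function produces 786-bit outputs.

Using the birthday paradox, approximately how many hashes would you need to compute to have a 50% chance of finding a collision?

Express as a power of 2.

Step 1: The birthday paradox gives collision probability ~50% after sqrt(2^n) = 2^(n/2) hashes.
Step 2: For 786-bit output: 2^(786/2) = 2^393.
Step 3: Approximately 2^393 hash computations needed.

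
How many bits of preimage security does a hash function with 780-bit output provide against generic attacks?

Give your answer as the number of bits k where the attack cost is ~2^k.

Step 1: The hash has a 780-bit output.
Step 2: Preimage resistance means: given a digest h(x), it should be infeasible to find any input that hashes to it.
With a 780-bit output there are 2^780 possible digests, so a generic brute-force preimage search costs about 2^780 evaluations.
Step 3: Security level = 780 bits.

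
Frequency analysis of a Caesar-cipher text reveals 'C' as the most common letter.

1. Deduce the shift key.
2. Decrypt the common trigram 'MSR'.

Step 1: In English, 'E' is the most frequent letter (12.7%).
Step 2: The most frequent ciphertext letter is 'C' (position 2).
Step 3: Shift = (2 - 4) mod 26 = 24.
Step 4: Decrypt 'MSR' by shifting back 24:
  M -> O
  S -> U
  R -> T
Step 5: 'MSR' decrypts to 'OUT'.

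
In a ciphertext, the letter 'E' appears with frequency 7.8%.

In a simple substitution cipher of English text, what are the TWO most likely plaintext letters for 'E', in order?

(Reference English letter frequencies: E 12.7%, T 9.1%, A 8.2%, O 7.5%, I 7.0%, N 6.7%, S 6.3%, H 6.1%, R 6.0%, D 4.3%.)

Step 1: Observed frequency of 'E' is 7.8%.
Step 2: Compute distances to each reference frequency and sort:
  O (7.5%): difference = 0.3% <-- BEST
  A (8.2%): difference = 0.4% <-- RUNNER-UP
  I (7.0%): difference = 0.8%
  N (6.7%): difference = 1.1%
  T (9.1%): difference = 1.3%
Step 3: Most likely is 'O' (7.5%, diff 0.3%); second most likely is 'A' (8.2%, diff 0.4%).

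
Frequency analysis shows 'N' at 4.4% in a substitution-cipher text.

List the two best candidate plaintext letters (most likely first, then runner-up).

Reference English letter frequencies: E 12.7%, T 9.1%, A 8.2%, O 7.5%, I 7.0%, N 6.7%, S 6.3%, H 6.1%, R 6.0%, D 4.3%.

Step 1: Observed frequency of 'N' is 4.4%.
Step 2: Compute distances to each reference frequency and sort:
  D (4.3%): difference = 0.1% <-- BEST
  R (6.0%): difference = 1.6% <-- RUNNER-UP
  H (6.1%): difference = 1.7%
  S (6.3%): difference = 1.9%
  N (6.7%): difference = 2.3%
Step 3: Most likely is 'D' (4.3%, diff 0.1%); second most likely is 'R' (6.0%, diff 1.6%).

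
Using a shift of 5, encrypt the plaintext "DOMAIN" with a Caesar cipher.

Step 1: For each letter, shift forward by 5 positions (mod 26).
  D (position 3) -> position (3+5) mod 26 = 8 -> I
  O (position 14) -> position (14+5) mod 26 = 19 -> T
  M (position 12) -> position (12+5) mod 26 = 17 -> R
  A (position 0) -> position (0+5) mod 26 = 5 -> F
  I (position 8) -> position (8+5) mod 26 = 13 -> N
  N (position 13) -> position (13+5) mod 26 = 18 -> S
Result: ITRFNS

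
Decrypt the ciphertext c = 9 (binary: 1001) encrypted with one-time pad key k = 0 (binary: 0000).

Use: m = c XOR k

Step 1: XOR ciphertext with key:
  Ciphertext: 1001
  Key:        0000
  XOR:        1001
Step 2: Plaintext = 1001 = 9 in decimal.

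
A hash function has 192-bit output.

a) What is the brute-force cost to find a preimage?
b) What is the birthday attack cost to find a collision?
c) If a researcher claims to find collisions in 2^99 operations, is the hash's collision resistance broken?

Step 1: Preimage resistance requires brute-force of 2^192 operations.
Step 2: Collision resistance (birthday bound) = 2^(192/2) = 2^96.
Step 3: The claimed attack costs 2^99 operations.
Step 4: Since 2^99 >= 2^96, the claimed attack is no faster than the generic birthday attack, so this does not break collision resistance.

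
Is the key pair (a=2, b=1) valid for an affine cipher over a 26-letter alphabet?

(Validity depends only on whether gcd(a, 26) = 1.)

Step 1: Compute gcd(2, 26).
Step 2: gcd(2, 26) = 2.
Since gcd = 2 != 1, 2 shares a common factor with 26, so it cannot be used.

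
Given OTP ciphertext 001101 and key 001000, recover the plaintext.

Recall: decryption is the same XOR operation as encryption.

Step 1: XOR ciphertext with key:
  Ciphertext: 001101
  Key:        001000
  XOR:        000101
Step 2: Plaintext = 000101 = 5 in decimal.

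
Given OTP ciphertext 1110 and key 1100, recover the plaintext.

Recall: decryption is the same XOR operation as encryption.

Step 1: XOR ciphertext with key:
  Ciphertext: 1110
  Key:        1100
  XOR:        0010
Step 2: Plaintext = 0010 = 2 in decimal.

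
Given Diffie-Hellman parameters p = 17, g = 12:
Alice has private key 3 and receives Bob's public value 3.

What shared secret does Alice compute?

Step 1: s = B^a mod p = 3^3 mod 17.
  3^1 mod 17 = 3
  3^2 mod 17 = (3 * 3) mod 17 = 9
  3^3 mod 17 = (9 * 3) mod 17 = 10
Result: shared secret = 10.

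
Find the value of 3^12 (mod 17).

Step 1: Compute 3^12 mod 17 step by step, reducing modulo 17 at each step.
  3^1 mod 17 = 3
  3^2 mod 17 = (3 * 3) mod 17 = 9
  3^3 mod 17 = (9 * 3) mod 17 = 10
  3^4 mod 17 = (10 * 3) mod 17 = 13
  3^5 mod 17 = (13 * 3) mod 17 = 5
  3^6 mod 17 = (5 * 3) mod 17 = 15
  3^7 mod 17 = (15 * 3) mod 17 = 11
  3^8 mod 17 = (11 * 3) mod 17 = 16
  3^9 mod 17 = (16 * 3) mod 17 = 14
  3^10 mod 17 = (14 * 3) mod 17 = 8
  3^11 mod 17 = (8 * 3) mod 17 = 7
  3^12 mod 17 = (7 * 3) mod 17 = 4
Step 2: Result = 4.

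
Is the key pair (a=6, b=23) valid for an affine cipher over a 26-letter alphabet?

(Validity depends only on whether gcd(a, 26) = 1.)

Step 1: Compute gcd(6, 26).
Step 2: gcd(6, 26) = 2.
Since gcd = 2 != 1, 6 shares a common factor with 26, so it cannot be used.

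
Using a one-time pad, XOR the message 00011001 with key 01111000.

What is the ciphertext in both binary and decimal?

Step 1: Write out the XOR operation bit by bit:
  Message: 00011001
  Key:     01111000
  XOR:     01100001
Step 2: Convert to decimal: 01100001 = 97.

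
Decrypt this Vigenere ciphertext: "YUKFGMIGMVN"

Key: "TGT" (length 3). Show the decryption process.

Step 1: Key 'TGT' has length 3. Extended key: TGTTGTTGTTG
Step 2: Decrypt each position:
  Y(24) - T(19) = 5 = F
  U(20) - G(6) = 14 = O
  K(10) - T(19) = 17 = R
  F(5) - T(19) = 12 = M
  G(6) - G(6) = 0 = A
  M(12) - T(19) = 19 = T
  I(8) - T(19) = 15 = P
  G(6) - G(6) = 0 = A
  M(12) - T(19) = 19 = T
  V(21) - T(19) = 2 = C
  N(13) - G(6) = 7 = H
Plaintext: FORMATPATCH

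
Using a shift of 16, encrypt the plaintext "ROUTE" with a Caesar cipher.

Step 1: For each letter, shift forward by 16 positions (mod 26).
  R (position 17) -> position (17+16) mod 26 = 7 -> H
  O (position 14) -> position (14+16) mod 26 = 4 -> E
  U (position 20) -> position (20+16) mod 26 = 10 -> K
  T (position 19) -> position (19+16) mod 26 = 9 -> J
  E (position 4) -> position (4+16) mod 26 = 20 -> U
Result: HEKJU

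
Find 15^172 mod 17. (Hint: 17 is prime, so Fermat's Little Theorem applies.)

Step 1: Since 17 is prime, by Fermat's Little Theorem: 15^16 = 1 (mod 17).
Step 2: Reduce exponent: 172 mod 16 = 12.
Step 3: So 15^172 = 15^12 (mod 17).
Step 4: 15^12 mod 17 = 16.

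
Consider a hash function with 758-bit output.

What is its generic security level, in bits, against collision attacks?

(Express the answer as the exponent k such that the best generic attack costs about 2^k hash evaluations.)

Step 1: The hash has a 758-bit output.
Step 2: Collision resistance means it should be infeasible to find any x != y with h(x) = h(y).
By the birthday bound, a generic collision search succeeds after about sqrt(2^758) = 2^(758/2) = 2^379 evaluations.
Step 3: Security level = 379 bits.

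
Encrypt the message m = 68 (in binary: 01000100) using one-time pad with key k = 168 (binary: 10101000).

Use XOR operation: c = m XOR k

Step 1: Write out the XOR operation bit by bit:
  Message: 01000100
  Key:     10101000
  XOR:     11101100
Step 2: Convert to decimal: 11101100 = 236.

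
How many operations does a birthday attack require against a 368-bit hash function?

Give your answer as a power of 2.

Step 1: The birthday paradox gives collision probability ~50% after sqrt(2^n) = 2^(n/2) hashes.
Step 2: For 368-bit output: 2^(368/2) = 2^184.
Step 3: Approximately 2^184 hash computations needed.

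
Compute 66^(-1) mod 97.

Step 1: We need x such that 66 * x = 1 (mod 97).
Step 2: Using the extended Euclidean algorithm or trial:
  66 * 25 = 1650 = 17 * 97 + 1.
Step 3: Since 1650 mod 97 = 1, the inverse is x = 25.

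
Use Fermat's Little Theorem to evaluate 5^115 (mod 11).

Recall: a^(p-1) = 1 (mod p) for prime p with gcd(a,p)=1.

Step 1: Since 11 is prime, by Fermat's Little Theorem: 5^10 = 1 (mod 11).
Step 2: Reduce exponent: 115 mod 10 = 5.
Step 3: So 5^115 = 5^5 (mod 11).
Step 4: 5^5 mod 11 = 1.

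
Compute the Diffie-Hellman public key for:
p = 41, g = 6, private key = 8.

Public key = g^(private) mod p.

Step 1: A = g^a mod p = 6^8 mod 41.
  6^1 mod 41 = 6
  6^2 mod 41 = (6 * 6) mod 41 = 36
  6^3 mod 41 = (36 * 6) mod 41 = 11
  6^4 mod 41 = (11 * 6) mod 41 = 25
  6^5 mod 41 = (25 * 6) mod 41 = 27
  6^6 mod 41 = (27 * 6) mod 41 = 39
  6^7 mod 41 = (39 * 6) mod 41 = 29
  6^8 mod 41 = (29 * 6) mod 41 = 10
Result: A = 10.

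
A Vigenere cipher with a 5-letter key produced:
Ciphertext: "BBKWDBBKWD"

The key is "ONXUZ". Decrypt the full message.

Step 1: Key 'ONXUZ' has length 5. Extended key: ONXUZONXUZ
Step 2: Decrypt each position:
  B(1) - O(14) = 13 = N
  B(1) - N(13) = 14 = O
  K(10) - X(23) = 13 = N
  W(22) - U(20) = 2 = C
  D(3) - Z(25) = 4 = E
  B(1) - O(14) = 13 = N
  B(1) - N(13) = 14 = O
  K(10) - X(23) = 13 = N
  W(22) - U(20) = 2 = C
  D(3) - Z(25) = 4 = E
Plaintext: NONCENONCE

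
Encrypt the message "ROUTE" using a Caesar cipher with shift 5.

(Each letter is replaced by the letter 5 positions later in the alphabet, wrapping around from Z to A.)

Step 1: For each letter, shift forward by 5 positions (mod 26).
  R (position 17) -> position (17+5) mod 26 = 22 -> W
  O (position 14) -> position (14+5) mod 26 = 19 -> T
  U (position 20) -> position (20+5) mod 26 = 25 -> Z
  T (position 19) -> position (19+5) mod 26 = 24 -> Y
  E (position 4) -> position (4+5) mod 26 = 9 -> J
Result: WTZYJ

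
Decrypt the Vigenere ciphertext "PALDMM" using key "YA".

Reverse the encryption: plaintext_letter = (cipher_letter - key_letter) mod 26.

Step 1: Extend key: YAYAYA
Step 2: Decrypt each letter (c - k) mod 26:
  P(15) - Y(24) = (15-24) mod 26 = 17 = R
  A(0) - A(0) = (0-0) mod 26 = 0 = A
  L(11) - Y(24) = (11-24) mod 26 = 13 = N
  D(3) - A(0) = (3-0) mod 26 = 3 = D
  M(12) - Y(24) = (12-24) mod 26 = 14 = O
  M(12) - A(0) = (12-0) mod 26 = 12 = M
Plaintext: RANDOM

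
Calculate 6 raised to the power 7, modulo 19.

Step 1: Compute 6^7 mod 19 step by step, reducing modulo 19 at each step.
  6^1 mod 19 = 6
  6^2 mod 19 = (6 * 6) mod 19 = 17
  6^3 mod 19 = (17 * 6) mod 19 = 7
  6^4 mod 19 = (7 * 6) mod 19 = 4
  6^5 mod 19 = (4 * 6) mod 19 = 5
  6^6 mod 19 = (5 * 6) mod 19 = 11
  6^7 mod 19 = (11 * 6) mod 19 = 9
Step 2: Result = 9.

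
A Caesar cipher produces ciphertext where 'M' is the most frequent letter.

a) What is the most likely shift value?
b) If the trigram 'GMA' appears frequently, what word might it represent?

Step 1: In English, 'E' is the most frequent letter (12.7%).
Step 2: The most frequent ciphertext letter is 'M' (position 12).
Step 3: Shift = (12 - 4) mod 26 = 8.
Step 4: Decrypt 'GMA' by shifting back 8:
  G -> Y
  M -> E
  A -> S
Step 5: 'GMA' decrypts to 'YES'.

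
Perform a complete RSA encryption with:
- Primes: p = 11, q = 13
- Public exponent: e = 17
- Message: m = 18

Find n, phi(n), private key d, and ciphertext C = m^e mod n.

Step 1: n = 11 * 13 = 143.
Step 2: phi(n) = (11-1)(13-1) = 10 * 12 = 120.
Step 3: Find d = 17^(-1) mod 120 = 113.
  Verify: 17 * 113 = 1921 = 1 (mod 120).
Step 4: C = 18^17 mod 143 = 83.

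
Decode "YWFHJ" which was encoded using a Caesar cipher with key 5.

Step 1: Reverse the shift by subtracting 5 from each letter position.
  Y (position 24) -> position (24-5) mod 26 = 19 -> T
  W (position 22) -> position (22-5) mod 26 = 17 -> R
  F (position 5) -> position (5-5) mod 26 = 0 -> A
  H (position 7) -> position (7-5) mod 26 = 2 -> C
  J (position 9) -> position (9-5) mod 26 = 4 -> E
Decrypted message: TRACE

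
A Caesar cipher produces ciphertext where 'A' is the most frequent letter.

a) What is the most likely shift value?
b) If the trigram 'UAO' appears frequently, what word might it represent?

Step 1: In English, 'E' is the most frequent letter (12.7%).
Step 2: The most frequent ciphertext letter is 'A' (position 0).
Step 3: Shift = (0 - 4) mod 26 = 22.
Step 4: Decrypt 'UAO' by shifting back 22:
  U -> Y
  A -> E
  O -> S
Step 5: 'UAO' decrypts to 'YES'.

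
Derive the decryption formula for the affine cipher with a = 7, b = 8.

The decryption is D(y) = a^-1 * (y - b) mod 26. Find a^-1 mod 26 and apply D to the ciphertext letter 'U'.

Step 1: Find a^-1, the modular inverse of 7 mod 26.
Step 2: We need 7 * a^-1 = 1 (mod 26).
Step 3: 7 * 15 = 105 = 4 * 26 + 1, so a^-1 = 15.
Step 4: D(y) = 15(y - 8) mod 26.
Step 5: Apply to 'U' (y = 20): D(20) = 15 * (20 - 8) mod 26 = 15 * 12 mod 26 = 24 -> 'Y'.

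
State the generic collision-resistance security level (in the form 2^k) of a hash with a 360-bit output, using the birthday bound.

Step 1: The birthday paradox gives collision probability ~50% after sqrt(2^n) = 2^(n/2) hashes.
Step 2: For 360-bit output: 2^(360/2) = 2^180.
Step 3: Approximately 2^180 hash computations needed.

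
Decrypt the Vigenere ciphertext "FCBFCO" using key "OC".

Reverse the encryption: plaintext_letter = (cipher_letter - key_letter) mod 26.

Step 1: Extend key: OCOCOC
Step 2: Decrypt each letter (c - k) mod 26:
  F(5) - O(14) = (5-14) mod 26 = 17 = R
  C(2) - C(2) = (2-2) mod 26 = 0 = A
  B(1) - O(14) = (1-14) mod 26 = 13 = N
  F(5) - C(2) = (5-2) mod 26 = 3 = D
  C(2) - O(14) = (2-14) mod 26 = 14 = O
  O(14) - C(2) = (14-2) mod 26 = 12 = M
Plaintext: RANDOM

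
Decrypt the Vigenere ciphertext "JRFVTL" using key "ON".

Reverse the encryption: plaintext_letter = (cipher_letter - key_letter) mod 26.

Step 1: Extend key: ONONON
Step 2: Decrypt each letter (c - k) mod 26:
  J(9) - O(14) = (9-14) mod 26 = 21 = V
  R(17) - N(13) = (17-13) mod 26 = 4 = E
  F(5) - O(14) = (5-14) mod 26 = 17 = R
  V(21) - N(13) = (21-13) mod 26 = 8 = I
  T(19) - O(14) = (19-14) mod 26 = 5 = F
  L(11) - N(13) = (11-13) mod 26 = 24 = Y
Plaintext: VERIFY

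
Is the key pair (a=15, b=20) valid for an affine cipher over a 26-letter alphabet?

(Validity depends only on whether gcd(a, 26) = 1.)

Step 1: Compute gcd(15, 26).
Step 2: gcd(15, 26) = 1.
Since gcd = 1, 15 is coprime with 26, so it is a valid key.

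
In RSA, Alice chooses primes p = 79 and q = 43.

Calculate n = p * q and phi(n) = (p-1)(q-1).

Step 1: n = p * q = 79 * 43 = 3397.
Step 2: phi(n) = (p-1)(q-1) = 78 * 42 = 3276.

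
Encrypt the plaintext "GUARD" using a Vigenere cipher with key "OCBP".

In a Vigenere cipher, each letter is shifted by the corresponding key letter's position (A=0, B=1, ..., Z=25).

Step 1: Repeat key to match plaintext length:
  Plaintext: GUARD
  Key:       OCBPO
Step 2: Encrypt each letter:
  G(6) + O(14) = (6+14) mod 26 = 20 = U
  U(20) + C(2) = (20+2) mod 26 = 22 = W
  A(0) + B(1) = (0+1) mod 26 = 1 = B
  R(17) + P(15) = (17+15) mod 26 = 6 = G
  D(3) + O(14) = (3+14) mod 26 = 17 = R
Ciphertext: UWBGR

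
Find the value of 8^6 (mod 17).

Step 1: Compute 8^6 mod 17 step by step, reducing modulo 17 at each step.
  8^1 mod 17 = 8
  8^2 mod 17 = (8 * 8) mod 17 = 13
  8^3 mod 17 = (13 * 8) mod 17 = 2
  8^4 mod 17 = (2 * 8) mod 17 = 16
  8^5 mod 17 = (16 * 8) mod 17 = 9
  8^6 mod 17 = (9 * 8) mod 17 = 4
Step 2: Result = 4.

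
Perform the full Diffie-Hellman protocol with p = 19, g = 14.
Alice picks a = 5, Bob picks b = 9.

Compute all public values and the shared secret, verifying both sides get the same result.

Step 1: A = g^a mod p = 14^5 mod 19 = 10.
Step 2: B = g^b mod p = 14^9 mod 19 = 18.
Step 3: Alice computes s = B^a mod p = 18^5 mod 19 = 18.
Step 4: Bob computes s = A^b mod p = 10^9 mod 19 = 18.
Both sides agree: shared secret = 18.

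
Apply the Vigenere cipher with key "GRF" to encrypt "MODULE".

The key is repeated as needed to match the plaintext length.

Step 1: Repeat key to match plaintext length:
  Plaintext: MODULE
  Key:       GRFGRF
Step 2: Encrypt each letter:
  M(12) + G(6) = (12+6) mod 26 = 18 = S
  O(14) + R(17) = (14+17) mod 26 = 5 = F
  D(3) + F(5) = (3+5) mod 26 = 8 = I
  U(20) + G(6) = (20+6) mod 26 = 0 = A
  L(11) + R(17) = (11+17) mod 26 = 2 = C
  E(4) + F(5) = (4+5) mod 26 = 9 = J
Ciphertext: SFIACJ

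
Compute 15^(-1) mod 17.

Step 1: We need x such that 15 * x = 1 (mod 17).
Step 2: Using the extended Euclidean algorithm or trial:
  15 * 8 = 120 = 7 * 17 + 1.
Step 3: Since 120 mod 17 = 1, the inverse is x = 8.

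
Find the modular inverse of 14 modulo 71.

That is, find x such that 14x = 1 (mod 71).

Step 1: We need x such that 14 * x = 1 (mod 71).
Step 2: Using the extended Euclidean algorithm or trial:
  14 * 66 = 924 = 13 * 71 + 1.
Step 3: Since 924 mod 71 = 1, the inverse is x = 66.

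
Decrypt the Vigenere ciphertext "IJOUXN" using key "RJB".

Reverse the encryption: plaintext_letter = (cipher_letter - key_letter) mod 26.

Step 1: Extend key: RJBRJB
Step 2: Decrypt each letter (c - k) mod 26:
  I(8) - R(17) = (8-17) mod 26 = 17 = R
  J(9) - J(9) = (9-9) mod 26 = 0 = A
  O(14) - B(1) = (14-1) mod 26 = 13 = N
  U(20) - R(17) = (20-17) mod 26 = 3 = D
  X(23) - J(9) = (23-9) mod 26 = 14 = O
  N(13) - B(1) = (13-1) mod 26 = 12 = M
Plaintext: RANDOM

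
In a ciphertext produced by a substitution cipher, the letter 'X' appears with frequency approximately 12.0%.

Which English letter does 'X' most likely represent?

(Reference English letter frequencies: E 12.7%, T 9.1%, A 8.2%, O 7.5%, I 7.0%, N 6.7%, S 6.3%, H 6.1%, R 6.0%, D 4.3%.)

Step 1: The observed frequency is 12.0%.
Step 2: Compare with English frequencies:
  E: 12.7% (difference: 0.7%) <-- closest
  T: 9.1% (difference: 2.9%)
  A: 8.2% (difference: 3.8%)
  O: 7.5% (difference: 4.5%)
  I: 7.0% (difference: 5.0%)
  N: 6.7% (difference: 5.3%)
  S: 6.3% (difference: 5.7%)
  H: 6.1% (difference: 5.9%)
  R: 6.0% (difference: 6.0%)
  D: 4.3% (difference: 7.7%)
Step 3: 'X' most likely represents 'E' (frequency 12.7%).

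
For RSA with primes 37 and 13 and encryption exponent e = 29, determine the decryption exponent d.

Step 1: n = 37 * 13 = 481.
Step 2: phi(n) = 36 * 12 = 432.
Step 3: Find d such that 29 * d = 1 (mod 432).
Step 4: d = 29^(-1) mod 432 = 149.
Verification: 29 * 149 = 4321 = 10 * 432 + 1.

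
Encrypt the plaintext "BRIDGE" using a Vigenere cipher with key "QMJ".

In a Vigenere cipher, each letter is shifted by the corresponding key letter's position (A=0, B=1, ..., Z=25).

Step 1: Repeat key to match plaintext length:
  Plaintext: BRIDGE
  Key:       QMJQMJ
Step 2: Encrypt each letter:
  B(1) + Q(16) = (1+16) mod 26 = 17 = R
  R(17) + M(12) = (17+12) mod 26 = 3 = D
  I(8) + J(9) = (8+9) mod 26 = 17 = R
  D(3) + Q(16) = (3+16) mod 26 = 19 = T
  G(6) + M(12) = (6+12) mod 26 = 18 = S
  E(4) + J(9) = (4+9) mod 26 = 13 = N
Ciphertext: RDRTSN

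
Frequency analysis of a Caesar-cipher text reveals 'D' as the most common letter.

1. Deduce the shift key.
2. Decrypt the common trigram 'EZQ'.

Step 1: In English, 'E' is the most frequent letter (12.7%).
Step 2: The most frequent ciphertext letter is 'D' (position 3).
Step 3: Shift = (3 - 4) mod 26 = 25.
Step 4: Decrypt 'EZQ' by shifting back 25:
  E -> F
  Z -> A
  Q -> R
Step 5: 'EZQ' decrypts to 'FAR'.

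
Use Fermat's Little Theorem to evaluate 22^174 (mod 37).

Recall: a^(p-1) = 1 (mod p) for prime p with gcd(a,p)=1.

Step 1: Since 37 is prime, by Fermat's Little Theorem: 22^36 = 1 (mod 37).
Step 2: Reduce exponent: 174 mod 36 = 30.
Step 3: So 22^174 = 22^30 (mod 37).
Step 4: 22^30 mod 37 = 11.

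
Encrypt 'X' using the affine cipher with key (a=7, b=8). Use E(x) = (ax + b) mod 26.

Step 1: Convert 'X' to number: x = 23.
Step 2: E(23) = (7 * 23 + 8) mod 26 = 169 mod 26 = 13.
Step 3: Convert 13 back to letter: N.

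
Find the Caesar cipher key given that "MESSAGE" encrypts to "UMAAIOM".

Step 1: Compare first letters: M (position 12) -> U (position 20).
Step 2: Shift = (20 - 12) mod 26 = 8.
The shift value is 8.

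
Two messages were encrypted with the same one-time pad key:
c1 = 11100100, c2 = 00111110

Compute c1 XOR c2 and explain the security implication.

Step 1: c1 XOR c2 = (m1 XOR k) XOR (m2 XOR k).
Step 2: By XOR associativity/commutativity: = m1 XOR m2 XOR k XOR k = m1 XOR m2.
Step 3: 11100100 XOR 00111110 = 11011010 = 218.
Step 4: The key cancels out! An attacker learns m1 XOR m2 = 218, revealing the relationship between plaintexts.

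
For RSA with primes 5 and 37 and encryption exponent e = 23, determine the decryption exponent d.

Step 1: n = 5 * 37 = 185.
Step 2: phi(n) = 4 * 36 = 144.
Step 3: Find d such that 23 * d = 1 (mod 144).
Step 4: d = 23^(-1) mod 144 = 119.
Verification: 23 * 119 = 2737 = 19 * 144 + 1.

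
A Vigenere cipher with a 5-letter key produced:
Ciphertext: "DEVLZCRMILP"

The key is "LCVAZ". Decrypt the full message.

Step 1: Key 'LCVAZ' has length 5. Extended key: LCVAZLCVAZL
Step 2: Decrypt each position:
  D(3) - L(11) = 18 = S
  E(4) - C(2) = 2 = C
  V(21) - V(21) = 0 = A
  L(11) - A(0) = 11 = L
  Z(25) - Z(25) = 0 = A
  C(2) - L(11) = 17 = R
  R(17) - C(2) = 15 = P
  M(12) - V(21) = 17 = R
  I(8) - A(0) = 8 = I
  L(11) - Z(25) = 12 = M
  P(15) - L(11) = 4 = E
Plaintext: SCALARPRIME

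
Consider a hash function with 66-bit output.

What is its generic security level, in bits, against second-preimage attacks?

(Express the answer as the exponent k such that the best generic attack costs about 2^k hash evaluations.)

Step 1: The hash has a 66-bit output.
Step 2: Second-preimage resistance means: given a specific input x, it should be infeasible to find a different y with h(y) = h(x).
With a 66-bit output, a generic search for a second preimage costs about 2^66 evaluations (each trial matches the fixed target with probability 2^-66).
Step 3: Security level = 66 bits.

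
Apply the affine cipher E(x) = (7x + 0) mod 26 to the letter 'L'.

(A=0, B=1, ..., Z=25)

Step 1: Convert 'L' to number: x = 11.
Step 2: E(11) = (7 * 11 + 0) mod 26 = 77 mod 26 = 25.
Step 3: Convert 25 back to letter: Z.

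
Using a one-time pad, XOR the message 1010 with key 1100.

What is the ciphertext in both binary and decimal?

Step 1: Write out the XOR operation bit by bit:
  Message: 1010
  Key:     1100
  XOR:     0110
Step 2: Convert to decimal: 0110 = 6.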